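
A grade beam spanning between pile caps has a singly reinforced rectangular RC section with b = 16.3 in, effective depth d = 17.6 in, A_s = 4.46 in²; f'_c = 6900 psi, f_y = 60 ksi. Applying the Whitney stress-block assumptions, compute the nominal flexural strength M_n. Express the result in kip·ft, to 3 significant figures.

M_n ≈ 361 kip·ft

T = A_s f_y = 4.46 × 60 = 267.6 kips.
a = T/(0.85 f'_c b) = 267.6/(0.85 × 6.9 × 16.3) = 2.799 in.
M_n = T(d − a/2) = 267.6 × (17.6 − 1.3995) = 4335.3 kip·in = 4335.3/12 = 361.28 kip·ft.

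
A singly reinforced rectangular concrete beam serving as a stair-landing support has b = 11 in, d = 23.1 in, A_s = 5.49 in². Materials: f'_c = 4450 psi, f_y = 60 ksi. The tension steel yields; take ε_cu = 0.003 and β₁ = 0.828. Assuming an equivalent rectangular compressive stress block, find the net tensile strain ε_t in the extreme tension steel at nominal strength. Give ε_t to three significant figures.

a = A_s f_y/(0.85 f'_c b) = 7.917 in.
β₁ = 0.828, so c = a/β₁ = 7.917/0.828 = 9.562 in.
From the linear strain diagram with ε_cu = 0.003: ε_t = 0.003 (d − c)/c = 0.003 × (23.1 − 9.562)/9.562 = 0.00425.
ε_t is between 0.004 and 0.005 — transition zone.

ε_t ≈ 0.00425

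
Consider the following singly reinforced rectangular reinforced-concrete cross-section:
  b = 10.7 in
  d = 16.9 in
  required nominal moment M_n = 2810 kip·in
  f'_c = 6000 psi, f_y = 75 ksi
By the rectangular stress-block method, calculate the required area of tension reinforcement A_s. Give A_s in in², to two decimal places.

From M_n = 0.85 f'_c a b (d − a/2):
a = d − √(d² − 2M_n/(0.85 f'_c b)) = 16.9 − √(16.9² − 2 × 2810/(0.85 × 6 × 10.7)) = 3.386 in.
A_s = 0.85 f'_c a b / f_y = 0.85 × 6 × 3.386 × 10.7 / 75 = 2.464 in².

A_s ≈ 2.46 in²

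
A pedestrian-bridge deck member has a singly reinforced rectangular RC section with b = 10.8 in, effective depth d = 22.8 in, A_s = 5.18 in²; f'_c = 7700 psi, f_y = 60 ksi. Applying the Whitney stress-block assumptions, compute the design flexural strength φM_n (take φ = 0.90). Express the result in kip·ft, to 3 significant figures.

T = A_s f_y = 5.18 × 60 = 310.8 kips.
a = T/(0.85 f'_c b) = 310.8/(0.85 × 7.7 × 10.8) = 4.397 in.
M_n = T(d − a/2) = 310.8 × (22.8 − 2.1985) = 6402.9 kip·in = 6402.9/12 = 533.58 kip·ft.
φM_n = 0.90 × 533.58 = 480.22 kip·ft.

φM_n ≈ 480 kip·ft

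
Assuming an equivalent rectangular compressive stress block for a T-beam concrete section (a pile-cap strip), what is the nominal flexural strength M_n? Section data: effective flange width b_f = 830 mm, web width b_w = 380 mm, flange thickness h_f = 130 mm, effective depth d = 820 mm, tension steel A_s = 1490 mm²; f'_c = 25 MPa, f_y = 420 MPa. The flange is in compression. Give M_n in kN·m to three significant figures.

Tension: T = A_s f_y = 1490 × 420 = 625800 N.
Try a within the flange: a = T/(0.85 f'_c b_f) = 625800/(0.85 × 25 × 830) = 35.48 mm.
Since a = 35.48 ≤ h_f = 130 mm, the stress block lies entirely in the flange; analyse as a rectangular beam of width b_f.
M_n = T(d − a/2) = 625800 × (820 − 17.74) = 502.05 × 10⁶ N·mm.
M_n = 502.05 kN·m.

M_n ≈ 502 kN·m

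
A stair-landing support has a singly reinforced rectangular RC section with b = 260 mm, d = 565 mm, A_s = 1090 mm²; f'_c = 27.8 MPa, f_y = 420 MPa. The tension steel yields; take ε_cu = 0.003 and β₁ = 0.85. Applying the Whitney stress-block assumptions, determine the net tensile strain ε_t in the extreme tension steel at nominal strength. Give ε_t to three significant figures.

ε_t ≈ 0.0163

a = A_s f_y/(0.85 f'_c b) = 74.51 mm.
β₁ = 0.85, so c = a/β₁ = 74.51/0.85 = 87.66 mm.
From the linear strain diagram with ε_cu = 0.003: ε_t = 0.003 (d − c)/c = 0.003 × (565 − 87.66)/87.66 = 0.0163.
Since ε_t ≥ 0.005, the section is tension-controlled.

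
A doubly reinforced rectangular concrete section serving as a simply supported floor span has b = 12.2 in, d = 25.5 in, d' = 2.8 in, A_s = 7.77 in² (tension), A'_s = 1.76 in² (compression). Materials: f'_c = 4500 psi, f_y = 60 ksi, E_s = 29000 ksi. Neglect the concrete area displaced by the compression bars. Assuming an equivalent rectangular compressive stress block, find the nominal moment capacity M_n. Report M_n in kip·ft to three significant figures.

Assume both steels yield.
a = (A_s − A'_s) f_y/(0.85 f'_c b) = (7.77 − 1.76) × 60/(0.85 × 4.5 × 12.2) = 7.727 in.
c = a/β₁ = 7.727/0.825 = 9.366 in; ε'_s = 0.003(c − d')/c = 0.0021 ≥ ε_y = 0.0021, so the compression steel yields.
M_n = (A_s − A'_s) f_y (d − a/2) + A'_s f_y (d − d') = 360.6 × (25.5 − 3.8635) + 105.6 × (25.5 − 2.8) = 7802.1 + 2397.1 = 10199.2 kip·in = 10199.2/12 = 849.93 kip·ft.

M_n ≈ 850 kip·ft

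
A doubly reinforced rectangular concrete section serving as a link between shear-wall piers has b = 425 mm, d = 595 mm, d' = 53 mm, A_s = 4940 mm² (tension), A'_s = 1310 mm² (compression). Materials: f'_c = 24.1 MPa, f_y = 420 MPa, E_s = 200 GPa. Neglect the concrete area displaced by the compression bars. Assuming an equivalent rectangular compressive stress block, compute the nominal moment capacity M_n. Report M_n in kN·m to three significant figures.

M_n ≈ 1070 kN·m

Assume both tension and compression steel yield.
Net tension couple steel: A_s − A'_s = 3630 mm².
a = (A_s − A'_s) f_y / (0.85 f'_c b) = 1524600/(0.85 × 24.1 × 425) = 175.12 mm.
c = a/β₁ = 175.12/0.85 = 206.02 mm; ε'_s = 0.003(c − d')/c = 0.0022 ≥ f_y/E_s = 0.0021, so compression steel does yield.
M_n = (A_s − A'_s) f_y (d − a/2) + A'_s f_y (d − d') = [1524600 × (595 − 87.56) + 550200 × (595 − 53)] × 10⁻⁶ = 773.64 + 298.21 = 1071.85 kN·m.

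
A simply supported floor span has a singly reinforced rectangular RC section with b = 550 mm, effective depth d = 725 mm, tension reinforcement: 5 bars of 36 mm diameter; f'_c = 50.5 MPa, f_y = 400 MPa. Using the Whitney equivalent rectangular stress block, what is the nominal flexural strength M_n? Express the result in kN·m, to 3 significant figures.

A_s = 5 × 1018 = 5090 mm².
T = A_s f_y = 5090 × 400 = 2036000 N = 2036 kN.
From C = T: a = T/(0.85 f'_c b) = 2036000/(0.85 × 50.5 × 550) = 86.24 mm.
M_n = T(d − a/2) = 2036 kN × (725 − 43.12) mm = 1388.31 kN·m.

M_n ≈ 1390 kN·m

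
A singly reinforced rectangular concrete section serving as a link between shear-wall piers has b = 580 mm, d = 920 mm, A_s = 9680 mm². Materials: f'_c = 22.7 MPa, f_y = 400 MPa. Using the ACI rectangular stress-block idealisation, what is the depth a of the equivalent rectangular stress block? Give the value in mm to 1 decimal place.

T = A_s f_y = 9680 × 400 = 3872000 N = 3872 kN.
Setting C = 0.85 f'_c a b equal to T: a = 3872000/(0.85 × 22.7 × 580) = 346.0 mm.

a ≈ 346.0 mm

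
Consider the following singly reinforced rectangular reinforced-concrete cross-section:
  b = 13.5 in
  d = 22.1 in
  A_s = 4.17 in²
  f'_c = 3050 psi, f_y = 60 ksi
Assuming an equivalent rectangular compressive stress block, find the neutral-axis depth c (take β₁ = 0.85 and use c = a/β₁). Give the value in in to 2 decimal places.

T = A_s f_y = 4.17 × 60 = 250.2 kips.
a = T/(0.85 f'_c b) = 250.2/(0.85 × 3.05 × 13.5) = 7.1488 in.
With β₁ = 0.85, c = a/β₁ = 7.1488/0.85 = 8.41 in.

c ≈ 8.41 in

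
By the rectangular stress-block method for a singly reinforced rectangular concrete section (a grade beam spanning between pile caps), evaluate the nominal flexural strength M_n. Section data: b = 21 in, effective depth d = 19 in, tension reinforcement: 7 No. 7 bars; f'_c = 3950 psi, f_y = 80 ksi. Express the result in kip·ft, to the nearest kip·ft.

M_n ≈ 465 kip·ft

A_s = 7 × 0.6 = 4.2 in².
T = A_s f_y = 4.2 × 80 = 336 kips.
a = T/(0.85 f'_c b) = 336/(0.85 × 3.95 × 21) = 4.765 in.
M_n = T(d − a/2) = 336 × (19 − 2.3825) = 5583.5 kip·in = 5583.5/12 = 465.29 kip·ft.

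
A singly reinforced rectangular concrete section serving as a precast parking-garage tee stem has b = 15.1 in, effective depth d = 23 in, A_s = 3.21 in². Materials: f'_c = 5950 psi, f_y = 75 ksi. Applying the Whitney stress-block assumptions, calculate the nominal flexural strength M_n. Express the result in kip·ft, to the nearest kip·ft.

T = A_s f_y = 3.21 × 75 = 240.75 kips.
a = T/(0.85 f'_c b) = 240.75/(0.85 × 5.95 × 15.1) = 3.152 in.
M_n = T(d − a/2) = 240.75 × (23 − 1.576) = 5157.8 kip·in = 5157.8/12 = 429.82 kip·ft.

M_n ≈ 430 kip·ft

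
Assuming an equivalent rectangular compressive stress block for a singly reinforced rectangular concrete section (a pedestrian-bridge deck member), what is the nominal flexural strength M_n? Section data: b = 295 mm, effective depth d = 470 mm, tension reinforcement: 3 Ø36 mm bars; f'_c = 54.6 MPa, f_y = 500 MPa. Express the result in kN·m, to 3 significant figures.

A_s = 3 × 1018 = 3054 mm².
T = A_s f_y = 3054 × 500 = 1527000 N = 1527 kN.
From C = T: a = T/(0.85 f'_c b) = 1527000/(0.85 × 54.6 × 295) = 111.53 mm.
M_n = T(d − a/2) = 1527 kN × (470 − 55.765) mm = 632.54 kN·m.

M_n ≈ 633 kN·m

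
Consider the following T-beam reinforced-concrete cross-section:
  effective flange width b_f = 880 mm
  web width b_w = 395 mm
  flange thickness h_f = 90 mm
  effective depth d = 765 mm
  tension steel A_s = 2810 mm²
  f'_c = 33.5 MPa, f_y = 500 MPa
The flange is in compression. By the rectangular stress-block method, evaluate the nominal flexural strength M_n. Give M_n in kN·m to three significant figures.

M_n ≈ 1040 kN·m

Tension: T = A_s f_y = 2810 × 500 = 1405000 N.
Try a within the flange: a = T/(0.85 f'_c b_f) = 1405000/(0.85 × 33.5 × 880) = 56.07 mm.
Since a = 56.07 ≤ h_f = 90 mm, the stress block lies entirely in the flange; analyse as a rectangular beam of width b_f.
M_n = T(d − a/2) = 1405000 × (765 − 28.035) = 1035.44 × 10⁶ N·mm.
M_n = 1035.44 kN·m.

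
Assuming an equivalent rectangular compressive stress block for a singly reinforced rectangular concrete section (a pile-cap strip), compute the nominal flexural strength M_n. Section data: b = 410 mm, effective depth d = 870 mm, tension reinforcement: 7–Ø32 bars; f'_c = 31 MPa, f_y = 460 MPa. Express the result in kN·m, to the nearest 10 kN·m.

M_n ≈ 1940 kN·m

A_s = 7 × 804 = 5628 mm².
T = A_s f_y = 5628 × 460 = 2588880 N = 2588.88 kN.
From C = T: a = T/(0.85 f'_c b) = 2588880/(0.85 × 31 × 410) = 239.63 mm.
M_n = T(d − a/2) = 2588.88 kN × (870 − 119.815) mm = 1942.14 kN·m.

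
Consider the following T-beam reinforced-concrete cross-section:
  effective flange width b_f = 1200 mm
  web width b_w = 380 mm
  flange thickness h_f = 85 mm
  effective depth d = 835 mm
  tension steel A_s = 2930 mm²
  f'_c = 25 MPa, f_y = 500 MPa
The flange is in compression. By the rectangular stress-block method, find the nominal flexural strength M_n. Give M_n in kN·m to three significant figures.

Tension: T = A_s f_y = 2930 × 500 = 1465000 N.
Try a within the flange: a = T/(0.85 f'_c b_f) = 1465000/(0.85 × 25 × 1200) = 57.45 mm.
Since a = 57.45 ≤ h_f = 85 mm, the stress block lies entirely in the flange; analyse as a rectangular beam of width b_f.
M_n = T(d − a/2) = 1465000 × (835 − 28.725) = 1181.19 × 10⁶ N·mm.
M_n = 1181.19 kN·m.

M_n ≈ 1180 kN·m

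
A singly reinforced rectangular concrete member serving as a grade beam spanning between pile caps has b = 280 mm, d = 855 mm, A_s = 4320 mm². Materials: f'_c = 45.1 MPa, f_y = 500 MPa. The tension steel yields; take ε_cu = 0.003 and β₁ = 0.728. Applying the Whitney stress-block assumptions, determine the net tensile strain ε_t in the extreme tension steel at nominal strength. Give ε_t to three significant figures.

ε_t ≈ 0.00628

a = A_s f_y/(0.85 f'_c b) = 201.23 mm.
β₁ = 0.728, so c = a/β₁ = 201.23/0.728 = 276.41 mm.
From the linear strain diagram with ε_cu = 0.003: ε_t = 0.003 (d − c)/c = 0.003 × (855 − 276.41)/276.41 = 0.00628.
Since ε_t ≥ 0.005, the section is tension-controlled.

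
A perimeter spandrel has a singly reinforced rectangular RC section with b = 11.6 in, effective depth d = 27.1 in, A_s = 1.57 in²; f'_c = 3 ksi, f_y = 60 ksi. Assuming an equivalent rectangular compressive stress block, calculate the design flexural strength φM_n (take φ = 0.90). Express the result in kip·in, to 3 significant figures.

T = A_s f_y = 1.57 × 60 = 94.2 kips.
a = T/(0.85 f'_c b) = 94.2/(0.85 × 3 × 11.6) = 3.185 in.
M_n = T(d − a/2) = 94.2 × (27.1 − 1.5925) = 2402.8 kip·in.
φM_n = 0.90 × 2402.8 = 2162.5 kip·in.

φM_n ≈ 2160 kip·in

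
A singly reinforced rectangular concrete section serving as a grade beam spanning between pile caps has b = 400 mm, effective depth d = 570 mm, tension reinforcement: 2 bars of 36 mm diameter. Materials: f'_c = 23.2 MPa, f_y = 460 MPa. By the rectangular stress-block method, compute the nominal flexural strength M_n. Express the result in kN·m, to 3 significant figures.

M_n ≈ 478 kN·m

A_s = 2 × 1018 = 2036 mm².
T = A_s f_y = 2036 × 460 = 936560 N = 936.56 kN.
From C = T: a = T/(0.85 f'_c b) = 936560/(0.85 × 23.2 × 400) = 118.73 mm.
M_n = T(d − a/2) = 936.56 kN × (570 − 59.365) mm = 478.24 kN·m.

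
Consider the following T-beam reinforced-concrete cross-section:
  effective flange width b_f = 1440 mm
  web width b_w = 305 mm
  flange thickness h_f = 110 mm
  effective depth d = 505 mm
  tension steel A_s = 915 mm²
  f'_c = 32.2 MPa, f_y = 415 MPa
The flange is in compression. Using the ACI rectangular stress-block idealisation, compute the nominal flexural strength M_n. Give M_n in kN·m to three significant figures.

Tension: T = A_s f_y = 915 × 415 = 379725 N.
Try a within the flange: a = T/(0.85 f'_c b_f) = 379725/(0.85 × 32.2 × 1440) = 9.63 mm.
Since a = 9.63 ≤ h_f = 110 mm, the stress block lies entirely in the flange; analyse as a rectangular beam of width b_f.
M_n = T(d − a/2) = 379725 × (505 − 4.815) = 189.93 × 10⁶ N·mm.
M_n = 189.93 kN·m.

M_n ≈ 190 kN·m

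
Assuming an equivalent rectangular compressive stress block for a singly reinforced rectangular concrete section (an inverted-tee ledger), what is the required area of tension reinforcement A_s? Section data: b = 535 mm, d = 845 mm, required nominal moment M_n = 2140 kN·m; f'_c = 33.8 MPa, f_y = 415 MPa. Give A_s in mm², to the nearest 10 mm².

With M_n = 0.85 f'_c a b (d − a/2), solve the quadratic for a:
a = d − √(d² − 2M_n/(0.85 f'_c b)) = 845 − √(845² − 2 × 2140×10⁶/(0.85 × 33.8 × 535)) = 185.02 mm.
A_s = 0.85 f'_c a b / f_y = 0.85 × 33.8 × 185.02 × 535 / 415 = 6852.7 mm².

A_s ≈ 6850 mm²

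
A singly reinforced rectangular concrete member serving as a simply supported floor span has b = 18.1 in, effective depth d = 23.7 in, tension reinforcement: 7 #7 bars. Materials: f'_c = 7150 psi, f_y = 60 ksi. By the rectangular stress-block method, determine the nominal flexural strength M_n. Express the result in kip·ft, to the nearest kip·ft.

M_n ≈ 474 kip·ft

A_s = 7 × 0.6 = 4.2 in².
T = A_s f_y = 4.2 × 60 = 252 kips.
a = T/(0.85 f'_c b) = 252/(0.85 × 7.15 × 18.1) = 2.291 in.
M_n = T(d − a/2) = 252 × (23.7 − 1.1455) = 5683.7 kip·in = 5683.7/12 = 473.64 kip·ft.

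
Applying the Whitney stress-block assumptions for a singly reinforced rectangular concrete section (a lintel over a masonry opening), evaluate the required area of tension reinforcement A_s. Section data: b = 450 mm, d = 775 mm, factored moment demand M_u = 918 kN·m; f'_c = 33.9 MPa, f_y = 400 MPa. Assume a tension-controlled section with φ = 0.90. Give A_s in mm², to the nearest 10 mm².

A_s ≈ 3540 mm²

M_n = M_u/φ = 918/0.90 = 1020 kN·m.
With M_n = 0.85 f'_c a b (d − a/2), solve the quadratic for a:
a = d − √(d² − 2M_n/(0.85 f'_c b)) = 775 − √(775² − 2 × 1020×10⁶/(0.85 × 33.9 × 450)) = 109.19 mm.
A_s = 0.85 f'_c a b / f_y = 0.85 × 33.9 × 109.19 × 450 / 400 = 3539.6 mm².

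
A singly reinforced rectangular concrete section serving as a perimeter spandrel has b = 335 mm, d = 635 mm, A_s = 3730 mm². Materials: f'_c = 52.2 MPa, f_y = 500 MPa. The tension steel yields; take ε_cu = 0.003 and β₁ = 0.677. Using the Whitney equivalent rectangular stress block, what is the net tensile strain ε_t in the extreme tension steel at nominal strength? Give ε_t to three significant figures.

a = A_s f_y/(0.85 f'_c b) = 125.47 mm.
β₁ = 0.677, so c = a/β₁ = 125.47/0.677 = 185.33 mm.
From the linear strain diagram with ε_cu = 0.003: ε_t = 0.003 (d − c)/c = 0.003 × (635 − 185.33)/185.33 = 0.00728.
Since ε_t ≥ 0.005, the section is tension-controlled.

ε_t ≈ 0.00728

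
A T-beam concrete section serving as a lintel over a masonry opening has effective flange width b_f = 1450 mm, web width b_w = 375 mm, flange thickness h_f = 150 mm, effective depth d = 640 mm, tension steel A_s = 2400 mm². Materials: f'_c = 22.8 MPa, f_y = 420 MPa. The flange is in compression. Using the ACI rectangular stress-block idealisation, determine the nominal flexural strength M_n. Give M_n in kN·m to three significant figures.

M_n ≈ 627 kN·m

Tension: T = A_s f_y = 2400 × 420 = 1008000 N.
Try a within the flange: a = T/(0.85 f'_c b_f) = 1008000/(0.85 × 22.8 × 1450) = 35.87 mm.
Since a = 35.87 ≤ h_f = 150 mm, the stress block lies entirely in the flange; analyse as a rectangular beam of width b_f.
M_n = T(d − a/2) = 1008000 × (640 − 17.935) = 627.04 × 10⁶ N·mm.
M_n = 627.04 kN·m.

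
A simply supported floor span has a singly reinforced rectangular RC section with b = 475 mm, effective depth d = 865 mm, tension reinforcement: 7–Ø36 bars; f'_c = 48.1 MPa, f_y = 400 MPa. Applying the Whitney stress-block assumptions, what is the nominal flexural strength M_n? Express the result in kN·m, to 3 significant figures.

M_n ≈ 2260 kN·m

A_s = 7 × 1018 = 7126 mm².
T = A_s f_y = 7126 × 400 = 2850400 N = 2850.4 kN.
From C = T: a = T/(0.85 f'_c b) = 2850400/(0.85 × 48.1 × 475) = 146.77 mm.
M_n = T(d − a/2) = 2850.4 kN × (865 − 73.385) mm = 2256.42 kN·m.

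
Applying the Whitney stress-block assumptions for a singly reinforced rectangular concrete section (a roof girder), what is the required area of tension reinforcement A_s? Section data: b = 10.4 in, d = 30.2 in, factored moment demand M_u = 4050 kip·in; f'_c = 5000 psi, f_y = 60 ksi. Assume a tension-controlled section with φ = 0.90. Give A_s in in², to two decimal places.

M_n = M_u/φ = 4050/0.90 = 4500 kip·in.
From M_n = 0.85 f'_c a b (d − a/2):
a = d − √(d² − 2M_n/(0.85 f'_c b)) = 30.2 − √(30.2² − 2 × 4500/(0.85 × 5 × 10.4)) = 3.584 in.
A_s = 0.85 f'_c a b / f_y = 0.85 × 5 × 3.584 × 10.4 / 60 = 2.640 in².

A_s ≈ 2.64 in²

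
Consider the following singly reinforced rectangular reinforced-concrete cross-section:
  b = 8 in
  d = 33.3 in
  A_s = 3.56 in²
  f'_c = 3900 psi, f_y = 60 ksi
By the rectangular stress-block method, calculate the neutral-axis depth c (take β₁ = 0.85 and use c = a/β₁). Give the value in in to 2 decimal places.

c ≈ 9.48 in

T = A_s f_y = 3.56 × 60 = 213.6 kips.
a = T/(0.85 f'_c b) = 213.6/(0.85 × 3.9 × 8) = 8.0543 in.
With β₁ = 0.85, c = a/β₁ = 8.0543/0.85 = 9.48 in.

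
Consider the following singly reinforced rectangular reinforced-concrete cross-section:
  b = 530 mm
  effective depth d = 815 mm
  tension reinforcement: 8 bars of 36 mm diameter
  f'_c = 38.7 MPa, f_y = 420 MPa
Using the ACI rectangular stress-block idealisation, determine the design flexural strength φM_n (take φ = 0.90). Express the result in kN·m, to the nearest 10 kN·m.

φM_n ≈ 2210 kN·m

A_s = 8 × 1018 = 8144 mm².
T = A_s f_y = 8144 × 420 = 3420480 N = 3420.48 kN.
From C = T: a = T/(0.85 f'_c b) = 3420480/(0.85 × 38.7 × 530) = 196.19 mm.
M_n = T(d − a/2) = 3420.48 kN × (815 − 98.095) mm = 2452.16 kN·m.
φM_n = 0.90 × 2452.16 = 2206.94 kN·m.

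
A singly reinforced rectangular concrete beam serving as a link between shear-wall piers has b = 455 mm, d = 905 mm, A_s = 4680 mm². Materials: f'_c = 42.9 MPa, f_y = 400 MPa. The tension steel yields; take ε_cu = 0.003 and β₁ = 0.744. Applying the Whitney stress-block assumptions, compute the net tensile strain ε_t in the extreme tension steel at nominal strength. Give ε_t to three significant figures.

ε_t ≈ 0.0149

a = A_s f_y/(0.85 f'_c b) = 112.83 mm.
β₁ = 0.744, so c = a/β₁ = 112.83/0.744 = 151.65 mm.
From the linear strain diagram with ε_cu = 0.003: ε_t = 0.003 (d − c)/c = 0.003 × (905 − 151.65)/151.65 = 0.0149.
Since ε_t ≥ 0.005, the section is tension-controlled.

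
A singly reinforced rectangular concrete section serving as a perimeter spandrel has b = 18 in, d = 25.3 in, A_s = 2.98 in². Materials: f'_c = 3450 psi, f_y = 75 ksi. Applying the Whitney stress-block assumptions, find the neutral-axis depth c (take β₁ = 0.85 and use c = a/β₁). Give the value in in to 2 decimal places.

T = A_s f_y = 2.98 × 75 = 223.5 kips.
a = T/(0.85 f'_c b) = 223.5/(0.85 × 3.45 × 18) = 4.2342 in.
With β₁ = 0.85, c = a/β₁ = 4.2342/0.85 = 4.98 in.

c ≈ 4.98 in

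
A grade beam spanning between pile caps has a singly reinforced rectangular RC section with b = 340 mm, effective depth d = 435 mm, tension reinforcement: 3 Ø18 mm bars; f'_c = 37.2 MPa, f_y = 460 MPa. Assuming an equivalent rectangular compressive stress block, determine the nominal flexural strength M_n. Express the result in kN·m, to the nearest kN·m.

A_s = 3 × 254 = 762 mm².
T = A_s f_y = 762 × 460 = 350520 N = 350.52 kN.
From C = T: a = T/(0.85 f'_c b) = 350520/(0.85 × 37.2 × 340) = 32.60 mm.
M_n = T(d − a/2) = 350.52 kN × (435 − 16.3) mm = 146.76 kN·m.

M_n ≈ 147 kN·m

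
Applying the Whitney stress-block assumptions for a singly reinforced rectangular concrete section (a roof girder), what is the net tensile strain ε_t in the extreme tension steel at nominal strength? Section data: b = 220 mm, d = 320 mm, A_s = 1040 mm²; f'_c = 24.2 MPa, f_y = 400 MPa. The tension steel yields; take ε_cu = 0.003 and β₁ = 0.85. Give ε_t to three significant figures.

a = A_s f_y/(0.85 f'_c b) = 91.93 mm.
β₁ = 0.85, so c = a/β₁ = 91.93/0.85 = 108.15 mm.
From the linear strain diagram with ε_cu = 0.003: ε_t = 0.003 (d − c)/c = 0.003 × (320 − 108.15)/108.15 = 0.00588.
Since ε_t ≥ 0.005, the section is tension-controlled.

ε_t ≈ 0.00588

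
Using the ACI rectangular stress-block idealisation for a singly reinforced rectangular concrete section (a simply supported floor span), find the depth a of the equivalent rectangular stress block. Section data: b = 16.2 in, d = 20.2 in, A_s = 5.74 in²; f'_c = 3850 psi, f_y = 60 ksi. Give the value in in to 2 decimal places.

T = A_s f_y = 5.74 × 60 = 344.4 kips.
a = T/(0.85 f'_c b) = 344.4/(0.85 × 3.85 × 16.2) = 6.50 in.

a ≈ 6.50 in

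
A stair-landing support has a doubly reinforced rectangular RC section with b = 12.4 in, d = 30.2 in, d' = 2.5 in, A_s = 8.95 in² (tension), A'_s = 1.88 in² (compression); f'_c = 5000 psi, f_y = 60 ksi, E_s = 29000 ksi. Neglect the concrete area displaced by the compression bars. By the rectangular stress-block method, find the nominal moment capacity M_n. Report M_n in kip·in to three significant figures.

Assume both steels yield.
a = (A_s − A'_s) f_y/(0.85 f'_c b) = (8.95 − 1.88) × 60/(0.85 × 5 × 12.4) = 8.049 in.
c = a/β₁ = 8.049/0.8 = 10.061 in; ε'_s = 0.003(c − d')/c = 0.0023 ≥ ε_y = 0.0021, so the compression steel yields.
M_n = (A_s − A'_s) f_y (d − a/2) + A'_s f_y (d − d') = 424.2 × (30.2 − 4.0245) + 112.8 × (30.2 − 2.5) = 11103.6 + 3124.6 = 14228.2 kip·in.

M_n ≈ 14200 kip·in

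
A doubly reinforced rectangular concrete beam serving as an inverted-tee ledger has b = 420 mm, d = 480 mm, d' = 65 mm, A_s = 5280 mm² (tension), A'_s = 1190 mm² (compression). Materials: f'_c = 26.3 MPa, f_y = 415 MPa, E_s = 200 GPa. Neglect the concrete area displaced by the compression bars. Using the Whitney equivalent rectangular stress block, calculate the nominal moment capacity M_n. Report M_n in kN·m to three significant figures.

Assume both tension and compression steel yield.
Net tension couple steel: A_s − A'_s = 4090 mm².
a = (A_s − A'_s) f_y / (0.85 f'_c b) = 1697350/(0.85 × 26.3 × 420) = 180.78 mm.
c = a/β₁ = 180.78/0.85 = 212.68 mm; ε'_s = 0.003(c − d')/c = 0.0021 ≥ f_y/E_s = 0.0021, so compression steel does yield.
M_n = (A_s − A'_s) f_y (d − a/2) + A'_s f_y (d − d') = [1697350 × (480 − 90.39) + 493850 × (480 − 65)] × 10⁻⁶ = 661.30 + 204.95 = 866.25 kN·m.

M_n ≈ 866 kN·m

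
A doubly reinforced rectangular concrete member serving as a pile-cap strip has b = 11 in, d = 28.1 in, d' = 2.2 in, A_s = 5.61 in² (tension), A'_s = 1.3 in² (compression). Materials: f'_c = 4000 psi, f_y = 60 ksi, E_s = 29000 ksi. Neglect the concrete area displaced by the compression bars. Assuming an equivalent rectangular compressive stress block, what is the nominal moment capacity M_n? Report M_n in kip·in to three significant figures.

Assume both steels yield.
a = (A_s − A'_s) f_y/(0.85 f'_c b) = (5.61 − 1.3) × 60/(0.85 × 4 × 11) = 6.914 in.
c = a/β₁ = 6.914/0.85 = 8.134 in; ε'_s = 0.003(c − d')/c = 0.0022 ≥ ε_y = 0.0021, so the compression steel yields.
M_n = (A_s − A'_s) f_y (d − a/2) + A'_s f_y (d − d') = 258.6 × (28.1 − 3.457) + 78 × (28.1 − 2.2) = 6372.7 + 2020.2 = 8392.9 kip·in.

M_n ≈ 8390 kip·in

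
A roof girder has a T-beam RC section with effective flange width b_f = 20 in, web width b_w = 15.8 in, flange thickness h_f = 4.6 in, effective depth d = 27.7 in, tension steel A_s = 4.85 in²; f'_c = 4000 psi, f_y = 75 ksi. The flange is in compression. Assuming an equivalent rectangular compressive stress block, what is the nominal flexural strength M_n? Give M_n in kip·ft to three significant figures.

Tension: T = A_s f_y = 4.85 × 75 = 363.75 kips.
Try a within the flange: a = T/(0.85 f'_c b_f) = 363.75/(0.85 × 4 × 20) = 5.349 in.
a = 5.349 > h_f = 4.6 in: the block extends into the web. Split into flange-overhang and web parts.
C_f = 0.85 f'_c (b_f − b_w) h_f = 0.85 × 4 × (20 − 15.8) × 4.6 = 65.7 kips.
Remaining web compression depth: a_w = (T − C_f)/(0.85 f'_c b_w) = (363.75 − 65.7)/(0.85 × 4 × 15.8) = 5.548 in.
M_n = C_f(d − h_f/2) + (T − C_f)(d − a_w/2) = 65.7 × (27.7 − 2.3) + 298.05 × (27.7 − 2.774) = 1668.8 + 7429.2 = 9098.0 kip·in.
M_n = 9098.0/12 = 758.17 kip·ft.

M_n ≈ 758 kip·ft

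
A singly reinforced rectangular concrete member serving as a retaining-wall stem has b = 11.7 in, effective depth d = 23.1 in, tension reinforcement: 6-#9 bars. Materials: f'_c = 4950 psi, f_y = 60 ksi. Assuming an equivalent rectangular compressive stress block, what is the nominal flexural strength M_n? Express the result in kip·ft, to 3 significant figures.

A_s = 6 × 1 = 6 in².
T = A_s f_y = 6 × 60 = 360 kips.
a = T/(0.85 f'_c b) = 360/(0.85 × 4.95 × 11.7) = 7.313 in.
M_n = T(d − a/2) = 360 × (23.1 − 3.6565) = 6999.7 kip·in = 6999.7/12 = 583.31 kip·ft.

M_n ≈ 583 kip·ft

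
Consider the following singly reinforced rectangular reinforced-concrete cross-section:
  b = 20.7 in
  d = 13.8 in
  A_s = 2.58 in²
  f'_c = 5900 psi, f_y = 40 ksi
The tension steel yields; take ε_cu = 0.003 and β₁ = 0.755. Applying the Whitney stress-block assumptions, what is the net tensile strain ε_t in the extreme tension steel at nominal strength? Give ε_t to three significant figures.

ε_t ≈ 0.0284

a = A_s f_y/(0.85 f'_c b) = 0.994 in.
β₁ = 0.755, so c = a/β₁ = 0.994/0.755 = 1.317 in.
From the linear strain diagram with ε_cu = 0.003: ε_t = 0.003 (d − c)/c = 0.003 × (13.8 − 1.317)/1.317 = 0.0284.
Since ε_t ≥ 0.005, the section is tension-controlled.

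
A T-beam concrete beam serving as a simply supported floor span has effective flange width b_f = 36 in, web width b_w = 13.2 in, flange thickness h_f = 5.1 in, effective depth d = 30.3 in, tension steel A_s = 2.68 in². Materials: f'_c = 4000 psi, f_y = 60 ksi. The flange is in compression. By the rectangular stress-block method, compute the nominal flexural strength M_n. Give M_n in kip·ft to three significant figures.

Tension: T = A_s f_y = 2.68 × 60 = 160.8 kips.
Try a within the flange: a = T/(0.85 f'_c b_f) = 160.8/(0.85 × 4 × 36) = 1.314 in.
Since a = 1.314 ≤ h_f = 5.1 in, the stress block lies entirely in the flange; analyse as a rectangular beam of width b_f.
M_n = T(d − a/2) = 160.8 × (30.3 − 0.657) = 4766.6 kip·in.
M_n = 4766.6/12 = 397.22 kip·ft.

M_n ≈ 397 kip·ft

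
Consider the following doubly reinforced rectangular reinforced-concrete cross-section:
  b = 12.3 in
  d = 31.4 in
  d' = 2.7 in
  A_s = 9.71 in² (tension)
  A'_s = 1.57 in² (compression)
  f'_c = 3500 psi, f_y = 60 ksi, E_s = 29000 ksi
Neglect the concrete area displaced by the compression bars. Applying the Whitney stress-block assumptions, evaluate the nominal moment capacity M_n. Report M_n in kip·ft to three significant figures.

M_n ≈ 1230 kip·ft

Assume both steels yield.
a = (A_s − A'_s) f_y/(0.85 f'_c b) = (9.71 − 1.57) × 60/(0.85 × 3.5 × 12.3) = 13.347 in.
c = a/β₁ = 13.347/0.85 = 15.702 in; ε'_s = 0.003(c − d')/c = 0.0025 ≥ ε_y = 0.0021, so the compression steel yields.
M_n = (A_s − A'_s) f_y (d − a/2) + A'_s f_y (d − d') = 488.4 × (31.4 − 6.6735) + 94.2 × (31.4 − 2.7) = 12076.4 + 2703.5 = 14779.9 kip·in = 14779.9/12 = 1231.66 kip·ft.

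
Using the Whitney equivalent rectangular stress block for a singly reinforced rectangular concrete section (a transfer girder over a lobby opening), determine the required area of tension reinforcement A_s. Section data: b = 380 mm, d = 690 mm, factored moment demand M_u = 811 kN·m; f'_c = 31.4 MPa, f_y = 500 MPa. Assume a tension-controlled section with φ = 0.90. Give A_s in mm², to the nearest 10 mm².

M_n = M_u/φ = 811/0.90 = 901.111 kN·m.
With M_n = 0.85 f'_c a b (d − a/2), solve the quadratic for a:
a = d − √(d² − 2M_n/(0.85 f'_c b)) = 690 − √(690² − 2 × 901.111×10⁶/(0.85 × 31.4 × 380)) = 143.74 mm.
A_s = 0.85 f'_c a b / f_y = 0.85 × 31.4 × 143.74 × 380 / 500 = 2915.7 mm².

A_s ≈ 2920 mm²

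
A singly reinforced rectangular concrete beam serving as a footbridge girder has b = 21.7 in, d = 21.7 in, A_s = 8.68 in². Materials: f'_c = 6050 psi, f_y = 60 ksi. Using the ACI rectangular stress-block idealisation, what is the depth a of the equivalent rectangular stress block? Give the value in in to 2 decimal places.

T = A_s f_y = 8.68 × 60 = 520.8 kips.
a = T/(0.85 f'_c b) = 520.8/(0.85 × 6.05 × 21.7) = 4.67 in.

a ≈ 4.67 in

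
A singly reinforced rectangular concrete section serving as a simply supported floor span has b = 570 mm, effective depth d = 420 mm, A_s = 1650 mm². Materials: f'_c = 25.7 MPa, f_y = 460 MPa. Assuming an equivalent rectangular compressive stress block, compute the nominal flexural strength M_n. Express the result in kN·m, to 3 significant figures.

T = A_s f_y = 1650 × 460 = 759000 N = 759 kN.
From C = T: a = T/(0.85 f'_c b) = 759000/(0.85 × 25.7 × 570) = 60.96 mm.
M_n = T(d − a/2) = 759 kN × (420 − 30.48) mm = 295.65 kN·m.

M_n ≈ 296 kN·m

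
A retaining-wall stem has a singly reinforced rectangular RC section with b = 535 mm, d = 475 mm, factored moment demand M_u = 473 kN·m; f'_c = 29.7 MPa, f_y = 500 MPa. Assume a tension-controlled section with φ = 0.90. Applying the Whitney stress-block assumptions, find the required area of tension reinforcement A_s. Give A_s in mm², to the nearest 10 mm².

A_s ≈ 2450 mm²

M_n = M_u/φ = 473/0.90 = 525.556 kN·m.
With M_n = 0.85 f'_c a b (d − a/2), solve the quadratic for a:
a = d − √(d² − 2M_n/(0.85 f'_c b)) = 475 − √(475² − 2 × 525.556×10⁶/(0.85 × 29.7 × 535)) = 90.55 mm.
A_s = 0.85 f'_c a b / f_y = 0.85 × 29.7 × 90.55 × 535 / 500 = 2446.0 mm².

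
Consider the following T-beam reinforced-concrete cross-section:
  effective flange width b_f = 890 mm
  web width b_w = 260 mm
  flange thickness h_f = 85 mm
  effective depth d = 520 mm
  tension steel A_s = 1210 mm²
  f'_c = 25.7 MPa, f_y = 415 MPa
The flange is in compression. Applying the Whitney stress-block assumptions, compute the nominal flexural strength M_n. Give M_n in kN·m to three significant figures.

Tension: T = A_s f_y = 1210 × 415 = 502150 N.
Try a within the flange: a = T/(0.85 f'_c b_f) = 502150/(0.85 × 25.7 × 890) = 25.83 mm.
Since a = 25.83 ≤ h_f = 85 mm, the stress block lies entirely in the flange; analyse as a rectangular beam of width b_f.
M_n = T(d − a/2) = 502150 × (520 − 12.915) = 254.63 × 10⁶ N·mm.
M_n = 254.63 kN·m.

M_n ≈ 255 kN·m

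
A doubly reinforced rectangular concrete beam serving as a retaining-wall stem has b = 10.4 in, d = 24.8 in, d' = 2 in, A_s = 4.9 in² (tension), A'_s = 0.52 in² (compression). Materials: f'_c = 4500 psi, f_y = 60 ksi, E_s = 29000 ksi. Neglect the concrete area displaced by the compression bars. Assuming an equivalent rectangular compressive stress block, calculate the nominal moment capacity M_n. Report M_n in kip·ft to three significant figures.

M_n ≈ 530 kip·ft

Assume both steels yield.
a = (A_s − A'_s) f_y/(0.85 f'_c b) = (4.9 − 0.52) × 60/(0.85 × 4.5 × 10.4) = 6.606 in.
c = a/β₁ = 6.606/0.825 = 8.007 in; ε'_s = 0.003(c − d')/c = 0.0023 ≥ ε_y = 0.0021, so the compression steel yields.
M_n = (A_s − A'_s) f_y (d − a/2) + A'_s f_y (d − d') = 262.8 × (24.8 − 3.303) + 31.2 × (24.8 − 2) = 5649.4 + 711.4 = 6360.8 kip·in = 6360.8/12 = 530.07 kip·ft.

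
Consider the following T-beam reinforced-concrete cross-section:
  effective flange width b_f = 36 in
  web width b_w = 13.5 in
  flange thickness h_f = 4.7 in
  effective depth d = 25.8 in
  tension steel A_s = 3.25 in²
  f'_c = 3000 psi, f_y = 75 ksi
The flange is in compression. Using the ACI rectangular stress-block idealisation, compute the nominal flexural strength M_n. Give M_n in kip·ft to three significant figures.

M_n ≈ 497 kip·ft

Tension: T = A_s f_y = 3.25 × 75 = 243.75 kips.
Try a within the flange: a = T/(0.85 f'_c b_f) = 243.75/(0.85 × 3 × 36) = 2.655 in.
Since a = 2.655 ≤ h_f = 4.7 in, the stress block lies entirely in the flange; analyse as a rectangular beam of width b_f.
M_n = T(d − a/2) = 243.75 × (25.8 − 1.3275) = 5965.2 kip·in.
M_n = 5965.2/12 = 497.10 kip·ft.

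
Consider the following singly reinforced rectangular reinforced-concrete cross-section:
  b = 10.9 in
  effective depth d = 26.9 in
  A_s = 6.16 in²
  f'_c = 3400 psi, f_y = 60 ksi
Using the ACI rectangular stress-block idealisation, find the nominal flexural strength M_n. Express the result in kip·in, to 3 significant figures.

M_n ≈ 7770 kip·in

T = A_s f_y = 6.16 × 60 = 369.6 kips.
a = T/(0.85 f'_c b) = 369.6/(0.85 × 3.4 × 10.9) = 11.733 in.
M_n = T(d − a/2) = 369.6 × (26.9 − 5.8665) = 7774.0 kip·in.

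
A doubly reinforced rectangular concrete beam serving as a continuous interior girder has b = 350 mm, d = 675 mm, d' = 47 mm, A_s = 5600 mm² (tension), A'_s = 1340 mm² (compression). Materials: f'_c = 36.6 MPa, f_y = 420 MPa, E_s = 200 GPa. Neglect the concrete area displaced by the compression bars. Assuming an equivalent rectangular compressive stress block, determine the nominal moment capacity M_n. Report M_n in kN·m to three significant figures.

M_n ≈ 1410 kN·m

Assume both tension and compression steel yield.
Net tension couple steel: A_s − A'_s = 4260 mm².
a = (A_s − A'_s) f_y / (0.85 f'_c b) = 1789200/(0.85 × 36.6 × 350) = 164.32 mm.
c = a/β₁ = 164.32/0.789 = 208.26 mm; ε'_s = 0.003(c − d')/c = 0.0023 ≥ f_y/E_s = 0.0021, so compression steel does yield.
M_n = (A_s − A'_s) f_y (d − a/2) + A'_s f_y (d − d') = [1789200 × (675 − 82.16) + 562800 × (675 − 47)] × 10⁻⁶ = 1060.71 + 353.44 = 1414.15 kN·m.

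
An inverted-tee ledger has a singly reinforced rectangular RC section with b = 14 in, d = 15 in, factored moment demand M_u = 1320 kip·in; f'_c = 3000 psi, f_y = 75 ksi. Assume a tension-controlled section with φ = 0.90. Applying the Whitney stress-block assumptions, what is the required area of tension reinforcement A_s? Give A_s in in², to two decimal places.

M_n = M_u/φ = 1320/0.90 = 1466.67 kip·in.
From M_n = 0.85 f'_c a b (d − a/2):
a = d − √(d² − 2M_n/(0.85 f'_c b)) = 15 − √(15² − 2 × 1466.67/(0.85 × 3 × 14)) = 3.049 in.
A_s = 0.85 f'_c a b / f_y = 0.85 × 3 × 3.049 × 14 / 75 = 1.451 in².

A_s ≈ 1.45 in²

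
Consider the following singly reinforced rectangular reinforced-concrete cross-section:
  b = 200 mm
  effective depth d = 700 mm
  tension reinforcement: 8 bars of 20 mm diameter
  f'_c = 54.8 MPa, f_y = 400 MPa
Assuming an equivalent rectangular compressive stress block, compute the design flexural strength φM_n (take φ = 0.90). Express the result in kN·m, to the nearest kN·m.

A_s = 8 × 314 = 2512 mm².
T = A_s f_y = 2512 × 400 = 1004800 N = 1004.8 kN.
From C = T: a = T/(0.85 f'_c b) = 1004800/(0.85 × 54.8 × 200) = 107.86 mm.
M_n = T(d − a/2) = 1004.8 kN × (700 − 53.93) mm = 649.17 kN·m.
φM_n = 0.90 × 649.17 = 584.25 kN·m.

φM_n ≈ 584 kN·m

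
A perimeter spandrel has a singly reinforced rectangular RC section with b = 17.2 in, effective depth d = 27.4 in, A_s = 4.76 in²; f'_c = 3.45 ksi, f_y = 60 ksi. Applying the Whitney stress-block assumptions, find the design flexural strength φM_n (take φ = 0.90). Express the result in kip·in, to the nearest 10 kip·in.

φM_n ≈ 6320 kip·in

T = A_s f_y = 4.76 × 60 = 285.6 kips.
a = T/(0.85 f'_c b) = 285.6/(0.85 × 3.45 × 17.2) = 5.662 in.
M_n = T(d − a/2) = 285.6 × (27.4 − 2.831) = 7016.9 kip·in.
φM_n = 0.90 × 7016.9 = 6315.2 kip·in.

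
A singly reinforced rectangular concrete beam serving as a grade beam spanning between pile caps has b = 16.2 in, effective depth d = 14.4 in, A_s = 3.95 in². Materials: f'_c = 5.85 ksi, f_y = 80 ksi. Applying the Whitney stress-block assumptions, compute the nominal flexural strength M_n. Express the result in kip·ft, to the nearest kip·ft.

M_n ≈ 328 kip·ft

T = A_s f_y = 3.95 × 80 = 316 kips.
a = T/(0.85 f'_c b) = 316/(0.85 × 5.85 × 16.2) = 3.923 in.
M_n = T(d − a/2) = 316 × (14.4 − 1.9615) = 3930.6 kip·in = 3930.6/12 = 327.55 kip·ft.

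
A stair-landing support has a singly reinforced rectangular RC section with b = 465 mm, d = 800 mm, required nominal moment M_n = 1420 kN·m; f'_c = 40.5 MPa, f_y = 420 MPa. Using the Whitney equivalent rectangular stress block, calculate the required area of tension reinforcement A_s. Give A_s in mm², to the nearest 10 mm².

With M_n = 0.85 f'_c a b (d − a/2), solve the quadratic for a:
a = d − √(d² − 2M_n/(0.85 f'_c b)) = 800 − √(800² − 2 × 1420×10⁶/(0.85 × 40.5 × 465)) = 119.86 mm.
A_s = 0.85 f'_c a b / f_y = 0.85 × 40.5 × 119.86 × 465 / 420 = 4568.3 mm².

A_s ≈ 4570 mm²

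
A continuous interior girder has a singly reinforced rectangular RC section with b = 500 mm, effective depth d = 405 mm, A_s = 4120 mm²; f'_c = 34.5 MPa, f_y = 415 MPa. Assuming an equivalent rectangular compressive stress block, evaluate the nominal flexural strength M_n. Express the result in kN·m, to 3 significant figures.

T = A_s f_y = 4120 × 415 = 1709800 N = 1709.8 kN.
From C = T: a = T/(0.85 f'_c b) = 1709800/(0.85 × 34.5 × 500) = 116.61 mm.
M_n = T(d − a/2) = 1709.8 kN × (405 − 58.305) mm = 592.78 kN·m.

M_n ≈ 593 kN·m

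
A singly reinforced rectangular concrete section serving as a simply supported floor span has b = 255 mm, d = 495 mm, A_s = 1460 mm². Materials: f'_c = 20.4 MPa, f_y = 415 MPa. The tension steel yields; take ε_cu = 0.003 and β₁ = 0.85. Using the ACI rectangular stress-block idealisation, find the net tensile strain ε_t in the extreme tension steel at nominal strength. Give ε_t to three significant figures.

a = A_s f_y/(0.85 f'_c b) = 137.03 mm.
β₁ = 0.85, so c = a/β₁ = 137.03/0.85 = 161.21 mm.
From the linear strain diagram with ε_cu = 0.003: ε_t = 0.003 (d − c)/c = 0.003 × (495 − 161.21)/161.21 = 0.00621.
Since ε_t ≥ 0.005, the section is tension-controlled.

ε_t ≈ 0.00621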